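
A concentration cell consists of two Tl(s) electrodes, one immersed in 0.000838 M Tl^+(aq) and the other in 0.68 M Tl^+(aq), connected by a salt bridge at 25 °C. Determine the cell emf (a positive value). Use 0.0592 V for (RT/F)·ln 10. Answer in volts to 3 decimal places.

For a concentration cell E°cell = 0, since both electrodes use the same couple.
The compartment with the higher Tl^+(aq) concentration (0.68 M) acts as the cathode; ions are reduced there and produced at the dilute (0.000838 M) anode.
With n = 1, Ecell = −(0.0592/1)·log([dilute]/[conc]) = −(0.0592/1)·log(0.000838/0.68) = +0.172 V.

0.172 V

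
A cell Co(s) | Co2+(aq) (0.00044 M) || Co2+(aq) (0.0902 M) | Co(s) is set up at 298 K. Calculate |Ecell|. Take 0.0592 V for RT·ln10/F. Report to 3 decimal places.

0.068 V

For a concentration cell E°cell = 0, since both electrodes use the same couple.
The compartment with the higher Co2+(aq) concentration (0.0902 M) acts as the cathode; ions are reduced there and produced at the dilute (0.00044 M) anode.
With n = 2, Ecell = −(0.0592/2)·log([dilute]/[conc]) = −(0.0592/2)·log(0.00044/0.0902) = +0.068 V.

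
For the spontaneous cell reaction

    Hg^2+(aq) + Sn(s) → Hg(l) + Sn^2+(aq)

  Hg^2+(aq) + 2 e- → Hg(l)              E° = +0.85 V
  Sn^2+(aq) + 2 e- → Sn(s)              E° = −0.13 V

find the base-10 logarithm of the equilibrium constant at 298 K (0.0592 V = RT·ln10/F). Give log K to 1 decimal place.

log K = 33.1

The Hg²⁺/Hg couple is reduced (cathode); E°cell = +0.85 − (−0.13) = +0.98 V with n = 2.
At equilibrium E = 0, so log K = nE°cell / 0.0592 = (2)(+0.98) / 0.0592 = 33.1.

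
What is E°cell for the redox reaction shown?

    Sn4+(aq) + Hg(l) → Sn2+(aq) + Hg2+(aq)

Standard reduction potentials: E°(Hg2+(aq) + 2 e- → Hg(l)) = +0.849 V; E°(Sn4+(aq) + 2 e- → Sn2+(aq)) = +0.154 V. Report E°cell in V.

In the reaction as written, Sn4+(aq) is reduced (cathode) and Hg2+(aq) is produced by oxidation at the anode.
E°cell = E°(cathode) − E°(anode) = +0.154 − (+0.849) = −0.695 V.

−0.695 V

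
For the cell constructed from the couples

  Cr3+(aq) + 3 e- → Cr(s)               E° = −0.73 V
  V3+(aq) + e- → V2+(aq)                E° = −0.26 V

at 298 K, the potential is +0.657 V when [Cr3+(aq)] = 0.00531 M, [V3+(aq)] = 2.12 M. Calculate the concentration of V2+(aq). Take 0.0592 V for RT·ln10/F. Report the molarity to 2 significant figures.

V³⁺/V²⁺ is the cathode (higher E°); E°cell = −0.26 − (−0.73) = +0.47 V with n = 3.
Since E = E° − (0.0592/n)·log Q, log Q = n(E° − E)/0.0592 = −9.476.
The balanced reaction is 3 V3+(aq) + Cr(s) → 3 V2+(aq) + Cr3+(aq), so Q = ([V2+(aq)]^3·[Cr3+(aq)]) / [V3+(aq)]^3.
Substituting the known concentrations and solving, log [V2+(aq)] = −2.074 and [V2+(aq)] = 0.0084 M.

0.0084 M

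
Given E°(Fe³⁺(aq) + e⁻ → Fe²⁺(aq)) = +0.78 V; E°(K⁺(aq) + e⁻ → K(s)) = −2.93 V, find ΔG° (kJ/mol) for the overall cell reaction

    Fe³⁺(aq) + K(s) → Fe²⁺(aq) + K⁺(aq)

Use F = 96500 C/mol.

−358 kJ/mol

In the reaction as written Fe³⁺(aq) is reduced, so the Fe³⁺/Fe²⁺ couple is the cathode and K⁺/K is the anode.
E°cell = +0.78 − (−2.93) = +3.71 V; balancing electrons gives n = 1.
ΔG° = −nFE°cell = −(1)(96500)(+3.71) J/mol = −358 kJ/mol.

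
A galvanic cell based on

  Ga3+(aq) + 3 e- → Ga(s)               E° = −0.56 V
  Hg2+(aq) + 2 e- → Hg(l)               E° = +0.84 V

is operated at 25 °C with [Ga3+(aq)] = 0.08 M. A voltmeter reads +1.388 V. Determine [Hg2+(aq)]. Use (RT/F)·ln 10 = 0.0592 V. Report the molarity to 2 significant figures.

0.073 M

The Hg²⁺/Hg couple has the larger reduction potential, so it is the cathode: E°cell = +0.84 − (−0.56) = +1.40 V and n = 6.
From the Nernst equation, log Q = n(E° − E)/0.0592 = 6·(+1.40 − (+1.388))/0.0592 = 1.216.
The balanced reaction is 3 Hg2+(aq) + 2 Ga(s) → 3 Hg(l) + 2 Ga3+(aq), so Q = [Ga3+(aq)]^2 / [Hg2+(aq)]^3.
Substituting the known concentrations and solving, log [Hg2+(aq)] = −1.137 and [Hg2+(aq)] = 0.073 M.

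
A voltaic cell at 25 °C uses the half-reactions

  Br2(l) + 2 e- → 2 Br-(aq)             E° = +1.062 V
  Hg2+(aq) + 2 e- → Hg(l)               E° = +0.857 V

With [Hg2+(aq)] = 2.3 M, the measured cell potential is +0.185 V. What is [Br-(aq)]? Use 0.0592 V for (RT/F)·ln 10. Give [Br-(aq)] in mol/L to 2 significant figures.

1.4 M

The Br₂/Br⁻ couple has the larger reduction potential, so it is the cathode: E°cell = +1.062 − (+0.857) = +0.205 V and n = 2.
From the Nernst equation, log Q = n(E° − E)/0.0592 = 2·(+0.205 − (+0.185))/0.0592 = 0.676.
The balanced reaction is Br2(l) + Hg(l) → 2 Br-(aq) + Hg2+(aq), so Q = [Br-(aq)]^2·[Hg2+(aq)].
Substituting the known concentrations and solving, log [Br-(aq)] = 0.157 and [Br-(aq)] = 1.4 M.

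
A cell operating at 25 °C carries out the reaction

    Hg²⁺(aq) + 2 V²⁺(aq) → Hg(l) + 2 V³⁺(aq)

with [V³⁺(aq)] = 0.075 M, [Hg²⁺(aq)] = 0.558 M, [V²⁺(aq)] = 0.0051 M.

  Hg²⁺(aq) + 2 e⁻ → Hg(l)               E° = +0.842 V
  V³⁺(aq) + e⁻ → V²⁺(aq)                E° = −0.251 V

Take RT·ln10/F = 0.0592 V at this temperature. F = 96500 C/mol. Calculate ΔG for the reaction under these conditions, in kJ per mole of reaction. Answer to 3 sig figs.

−196 kJ/mol

With Hg²⁺/Hg reduced at the cathode, E°cell = +0.842 − (−0.251) = +1.093 V and n = 2.
The reaction quotient is [V³⁺(aq)]^2 / ([Hg²⁺(aq)]·[V²⁺(aq)]^2) = 388; by Nernst, E = +1.093 − (0.0592/2)(2.588) = +1.0164 V.
ΔG = −nFE = −(2)(96500)(+1.0164) J/mol = −196 kJ/mol.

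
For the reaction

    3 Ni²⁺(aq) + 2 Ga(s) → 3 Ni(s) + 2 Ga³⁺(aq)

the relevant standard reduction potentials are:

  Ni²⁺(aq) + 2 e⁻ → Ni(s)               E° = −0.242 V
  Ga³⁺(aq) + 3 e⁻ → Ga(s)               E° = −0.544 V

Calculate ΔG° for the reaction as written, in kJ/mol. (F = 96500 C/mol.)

−175 kJ/mol

In the reaction as written Ni²⁺(aq) is reduced, so the Ni²⁺/Ni couple is the cathode and Ga³⁺/Ga is the anode.
E°cell = −0.242 − (−0.544) = +0.302 V; balancing electrons gives n = 6.
ΔG° = −nFE°cell = −(6)(96500)(+0.302) J/mol = −175 kJ/mol.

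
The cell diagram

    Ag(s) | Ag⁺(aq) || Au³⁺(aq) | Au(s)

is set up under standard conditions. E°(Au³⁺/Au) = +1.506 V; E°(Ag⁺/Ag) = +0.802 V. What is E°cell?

+0.704 V

By convention the left-hand electrode in cell notation is the anode (oxidation) and the right-hand electrode is the cathode (reduction).
E°cell = E°(right) − E°(left) = +1.506 − (+0.802) = +0.704 V.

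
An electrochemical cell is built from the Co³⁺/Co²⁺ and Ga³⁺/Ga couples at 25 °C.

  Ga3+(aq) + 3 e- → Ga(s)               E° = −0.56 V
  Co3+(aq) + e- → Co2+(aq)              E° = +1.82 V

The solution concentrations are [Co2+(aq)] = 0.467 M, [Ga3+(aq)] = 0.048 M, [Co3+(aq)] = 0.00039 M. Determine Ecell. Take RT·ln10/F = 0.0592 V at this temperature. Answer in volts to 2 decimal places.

Co³⁺/Co²⁺ is reduced (cathode, E° = +1.82 V) and Ga³⁺/Ga is oxidized (anode).
E°cell = +1.82 − (−0.56) = +2.38 V, with n = 3 electrons transferred.
Balancing gives 3 Co3+(aq) + Ga(s) → 3 Co2+(aq) + Ga3+(aq); hence Q = ([Co2+(aq)]^3·[Ga3+(aq)]) / [Co3+(aq)]^3 = 8.24×10^7 (log Q = 7.916).
E = E° − (0.0592/n)·log Q = +2.38 − (0.0592/3)(7.916) = +2.22 V.

+2.22 V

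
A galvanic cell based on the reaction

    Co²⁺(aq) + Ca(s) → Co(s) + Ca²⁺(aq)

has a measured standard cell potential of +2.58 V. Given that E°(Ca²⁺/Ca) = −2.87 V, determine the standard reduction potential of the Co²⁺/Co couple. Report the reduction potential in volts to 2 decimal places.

−0.29 V

In the reaction as written the Co²⁺/Co couple is reduced (cathode) and Ca²⁺/Ca is oxidized (anode), so E°cell = E°(Co²⁺/Co) − E°(Ca²⁺/Ca).
E°(Co²⁺/Co) = E°cell + E°(anode) = +2.58 + (−2.87) = −0.29 V.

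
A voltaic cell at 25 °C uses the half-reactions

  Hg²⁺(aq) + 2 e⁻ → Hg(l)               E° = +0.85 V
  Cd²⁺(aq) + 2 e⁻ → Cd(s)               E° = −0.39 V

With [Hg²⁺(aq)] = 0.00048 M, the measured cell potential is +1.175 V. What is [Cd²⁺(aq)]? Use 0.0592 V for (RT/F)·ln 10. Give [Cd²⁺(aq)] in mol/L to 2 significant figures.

With Hg²⁺/Hg at the cathode and Cd²⁺/Cd at the anode, E°cell = +0.85 − (−0.39) = +1.24 V (n = 2).
Since E = E° − (0.0592/n)·log Q, log Q = n(E° − E)/0.0592 = 2.196.
Balancing electrons gives Hg²⁺(aq) + Cd(s) → Hg(l) + Cd²⁺(aq); thus Q = [Cd²⁺(aq)] / [Hg²⁺(aq)].
Substituting the known concentrations and solving, log [Cd²⁺(aq)] = −1.123 and [Cd²⁺(aq)] = 0.075 M.

0.075 M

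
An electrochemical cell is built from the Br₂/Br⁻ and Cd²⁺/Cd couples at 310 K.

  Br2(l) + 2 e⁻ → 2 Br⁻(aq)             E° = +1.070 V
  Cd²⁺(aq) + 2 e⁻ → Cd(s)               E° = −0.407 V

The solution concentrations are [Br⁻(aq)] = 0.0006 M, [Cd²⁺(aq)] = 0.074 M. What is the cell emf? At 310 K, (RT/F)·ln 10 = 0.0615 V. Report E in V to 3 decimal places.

Br₂/Br⁻ is reduced (cathode, E° = +1.070 V) and Cd²⁺/Cd is oxidized (anode).
E°cell = +1.070 − (−0.407) = +1.477 V, with n = 2 electrons transferred.
The balanced reaction is Br2(l) + Cd(s) → 2 Br⁻(aq) + Cd²⁺(aq), so Q = [Br⁻(aq)]^2·[Cd²⁺(aq)] = 2.66×10^−8 and log Q = −7.574.
By the Nernst equation, E = +1.477 − (0.0615/2)·(−7.574) = +1.710 V.

+1.710 V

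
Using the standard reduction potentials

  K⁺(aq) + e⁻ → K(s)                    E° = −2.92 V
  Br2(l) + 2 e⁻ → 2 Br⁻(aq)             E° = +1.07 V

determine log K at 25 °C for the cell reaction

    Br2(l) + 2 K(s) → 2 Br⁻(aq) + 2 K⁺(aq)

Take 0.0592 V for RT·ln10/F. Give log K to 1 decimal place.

log K = 134.8

The Br₂/Br⁻ couple is reduced (cathode); E°cell = +1.07 − (−2.92) = +3.99 V with n = 2.
At equilibrium E = 0, so log K = nE°cell / 0.0592 = (2)(+3.99) / 0.0592 = 134.8.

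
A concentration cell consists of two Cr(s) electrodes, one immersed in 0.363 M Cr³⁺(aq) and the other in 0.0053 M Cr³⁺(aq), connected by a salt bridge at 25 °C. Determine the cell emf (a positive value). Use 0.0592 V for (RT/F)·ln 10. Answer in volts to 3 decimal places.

For a concentration cell E°cell = 0, since both electrodes use the same couple.
The compartment with the higher Cr³⁺(aq) concentration (0.363 M) acts as the cathode; ions are reduced there and produced at the dilute (0.0053 M) anode.
With n = 3, Ecell = −(0.0592/3)·log([dilute]/[conc]) = −(0.0592/3)·log(0.0053/0.363) = +0.036 V.

0.036 V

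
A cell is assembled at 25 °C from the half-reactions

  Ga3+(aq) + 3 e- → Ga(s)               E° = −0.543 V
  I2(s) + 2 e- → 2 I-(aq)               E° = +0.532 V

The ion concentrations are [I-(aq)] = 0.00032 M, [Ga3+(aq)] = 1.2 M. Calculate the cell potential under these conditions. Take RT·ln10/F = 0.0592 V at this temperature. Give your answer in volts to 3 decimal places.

I₂/I⁻ is reduced (cathode, E° = +0.532 V) and Ga³⁺/Ga is oxidized (anode).
The standard potential is +0.532 − (−0.543) = +1.075 V and the balanced reaction transfers n = 6 electrons.
The balanced reaction is 3 I2(s) + 2 Ga(s) → 6 I-(aq) + 2 Ga3+(aq), so Q = [I-(aq)]^6·[Ga3+(aq)]^2 = 1.55×10^−21 and log Q = −20.811.
Applying E = E° − (RT ln10/nF)·log Q gives +1.075 − (0.0592/6)(−20.811) = +1.280 V.

+1.280 V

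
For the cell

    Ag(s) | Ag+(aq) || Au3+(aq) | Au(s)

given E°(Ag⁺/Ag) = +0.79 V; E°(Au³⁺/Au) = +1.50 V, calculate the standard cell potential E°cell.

+0.71 V

By convention the left-hand electrode in cell notation is the anode (oxidation) and the right-hand electrode is the cathode (reduction).
E°cell = E°(right) − E°(left) = +1.50 − (+0.79) = +0.71 V.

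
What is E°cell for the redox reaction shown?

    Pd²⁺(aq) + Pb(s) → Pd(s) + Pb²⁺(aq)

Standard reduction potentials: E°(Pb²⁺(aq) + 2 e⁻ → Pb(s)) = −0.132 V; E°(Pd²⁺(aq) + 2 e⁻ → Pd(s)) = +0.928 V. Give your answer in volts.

Pd²⁺(aq) gains electrons, so the Pd²⁺/Pd couple is the cathode; the Pb²⁺/Pb couple is the anode.
E°cell = E°(cathode) − E°(anode) = +0.928 − (−0.132) = +1.060 V.

+1.060 V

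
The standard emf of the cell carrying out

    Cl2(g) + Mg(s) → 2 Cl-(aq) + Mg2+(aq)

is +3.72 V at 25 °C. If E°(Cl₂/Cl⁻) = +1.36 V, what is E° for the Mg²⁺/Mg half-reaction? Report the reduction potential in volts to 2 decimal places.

In the reaction as written the Cl₂/Cl⁻ couple is reduced (cathode) and Mg²⁺/Mg is oxidized (anode), so E°cell = E°(Cl₂/Cl⁻) − E°(Mg²⁺/Mg).
E°(Mg²⁺/Mg) = E°(cathode) − E°cell = +1.36 − (+3.72) = −2.36 V.

−2.36 V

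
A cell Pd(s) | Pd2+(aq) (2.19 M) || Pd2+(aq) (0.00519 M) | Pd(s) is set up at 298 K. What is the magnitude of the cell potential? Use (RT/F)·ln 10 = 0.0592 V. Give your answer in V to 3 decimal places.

For a concentration cell E°cell = 0, since both electrodes use the same couple.
The compartment with the higher Pd2+(aq) concentration (2.19 M) acts as the cathode; ions are reduced there and produced at the dilute (0.00519 M) anode.
With n = 2, Ecell = −(0.0592/2)·log([dilute]/[conc]) = −(0.0592/2)·log(0.00519/2.19) = +0.078 V.

0.078 V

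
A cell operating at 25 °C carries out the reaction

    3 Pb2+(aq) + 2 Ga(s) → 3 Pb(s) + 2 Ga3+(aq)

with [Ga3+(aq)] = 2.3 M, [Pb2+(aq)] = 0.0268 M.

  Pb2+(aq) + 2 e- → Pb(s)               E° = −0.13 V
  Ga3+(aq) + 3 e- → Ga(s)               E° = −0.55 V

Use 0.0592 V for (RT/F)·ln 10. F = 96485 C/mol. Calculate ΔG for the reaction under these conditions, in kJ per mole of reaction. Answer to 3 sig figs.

−212 kJ/mol

The standard cell potential is −0.13 − (−0.55) = +0.42 V, with n = 6 electrons in the balanced equation.
Here Q = [Ga3+(aq)]^2 / [Pb2+(aq)]^3 = 2.75×10^5 (log Q = 5.439), giving E = +0.42 − (0.0592/6)·(5.439) = +0.3663 V.
Then ΔG = −nFE = −6 × 96485 × +0.3663 J/mol = −212 kJ/mol.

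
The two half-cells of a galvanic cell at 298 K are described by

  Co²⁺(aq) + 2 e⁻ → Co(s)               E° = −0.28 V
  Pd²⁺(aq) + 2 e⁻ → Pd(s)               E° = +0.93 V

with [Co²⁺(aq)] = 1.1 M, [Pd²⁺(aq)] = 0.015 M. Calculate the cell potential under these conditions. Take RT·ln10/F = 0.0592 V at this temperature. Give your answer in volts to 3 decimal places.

+1.155 V

Pd²⁺/Pd is reduced (cathode, E° = +0.93 V) and Co²⁺/Co is oxidized (anode).
E°cell = +0.93 − (−0.28) = +1.21 V, with n = 2 electrons transferred.
The balanced reaction is Pd²⁺(aq) + Co(s) → Pd(s) + Co²⁺(aq), so Q = [Co²⁺(aq)] / [Pd²⁺(aq)] = 73.3 and log Q = 1.865.
By the Nernst equation, E = +1.21 − (0.0592/2)·(1.865) = +1.155 V.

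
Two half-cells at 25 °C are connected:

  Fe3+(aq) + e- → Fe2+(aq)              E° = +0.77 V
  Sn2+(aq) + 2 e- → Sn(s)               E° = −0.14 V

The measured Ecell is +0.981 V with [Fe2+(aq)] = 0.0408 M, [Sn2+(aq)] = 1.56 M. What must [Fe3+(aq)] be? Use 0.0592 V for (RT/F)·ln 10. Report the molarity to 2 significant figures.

The Fe³⁺/Fe²⁺ couple has the larger reduction potential, so it is the cathode: E°cell = +0.77 − (−0.14) = +0.91 V and n = 2.
Rearranging E = E° − (0.0592/n)·log Q gives log Q = 2(+0.91 − (+0.981))/0.0592 = −2.399.
The balanced reaction is 2 Fe3+(aq) + Sn(s) → 2 Fe2+(aq) + Sn2+(aq), so Q = ([Fe2+(aq)]^2·[Sn2+(aq)]) / [Fe3+(aq)]^2.
Solving for the unknown gives log [Fe3+(aq)] = −0.093, so [Fe3+(aq)] ≈ 0.81 M.

0.81 M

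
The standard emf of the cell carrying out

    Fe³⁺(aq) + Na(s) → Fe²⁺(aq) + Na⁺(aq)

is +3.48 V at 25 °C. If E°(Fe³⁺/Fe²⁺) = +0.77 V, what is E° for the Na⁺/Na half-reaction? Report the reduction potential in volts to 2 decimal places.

−2.71 V

In the reaction as written the Fe³⁺/Fe²⁺ couple is reduced (cathode) and Na⁺/Na is oxidized (anode), so E°cell = E°(Fe³⁺/Fe²⁺) − E°(Na⁺/Na).
E°(Na⁺/Na) = E°(cathode) − E°cell = +0.77 − (+3.48) = −2.71 V.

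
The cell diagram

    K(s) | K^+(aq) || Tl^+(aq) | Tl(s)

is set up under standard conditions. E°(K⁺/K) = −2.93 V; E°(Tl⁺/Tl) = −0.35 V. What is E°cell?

+2.58 V

By convention the left-hand electrode in cell notation is the anode (oxidation) and the right-hand electrode is the cathode (reduction).
E°cell = E°(right) − E°(left) = −0.35 − (−2.93) = +2.58 V.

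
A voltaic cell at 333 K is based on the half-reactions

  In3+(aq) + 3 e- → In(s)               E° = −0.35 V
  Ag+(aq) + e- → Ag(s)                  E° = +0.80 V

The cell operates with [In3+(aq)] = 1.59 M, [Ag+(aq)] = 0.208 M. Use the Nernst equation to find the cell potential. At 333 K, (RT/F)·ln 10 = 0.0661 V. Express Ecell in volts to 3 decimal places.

Since E°(Ag⁺/Ag) > E°(In³⁺/In), Ag⁺/Ag serves as the cathode.
E°cell = +0.80 − (−0.35) = +1.15 V, with n = 3 electrons transferred.
For the overall reaction 3 Ag+(aq) + In(s) → 3 Ag(s) + In3+(aq), Q = [In3+(aq)] / [Ag+(aq)]^3 = 177, giving log Q = 2.247.
Applying E = E° − (RT ln10/nF)·log Q gives +1.15 − (0.0661/3)(2.247) = +1.100 V.

+1.100 V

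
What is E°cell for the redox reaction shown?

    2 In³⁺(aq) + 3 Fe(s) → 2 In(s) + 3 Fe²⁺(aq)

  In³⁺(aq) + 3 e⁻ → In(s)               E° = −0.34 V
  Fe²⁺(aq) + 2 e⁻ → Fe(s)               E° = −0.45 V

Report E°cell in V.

In³⁺(aq) gains electrons, so the In³⁺/In couple is the cathode; the Fe²⁺/Fe couple is the anode.
E°cell = E°(cathode) − E°(anode) = −0.34 − (−0.45) = +0.11 V.
The positive value indicates the reaction is spontaneous as written.

+0.11 V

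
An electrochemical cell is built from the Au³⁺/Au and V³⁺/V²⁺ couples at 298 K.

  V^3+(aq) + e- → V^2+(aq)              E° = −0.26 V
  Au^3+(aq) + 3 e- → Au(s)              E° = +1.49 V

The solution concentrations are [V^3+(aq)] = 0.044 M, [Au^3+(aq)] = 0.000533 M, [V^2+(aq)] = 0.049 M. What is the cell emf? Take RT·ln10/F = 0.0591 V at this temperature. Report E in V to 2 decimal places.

The Au³⁺/Au couple has the more positive E°, so it is the cathode; V³⁺/V²⁺ is the anode.
The standard potential is +1.49 − (−0.26) = +1.75 V and the balanced reaction transfers n = 3 electrons.
For the overall reaction Au^3+(aq) + 3 V^2+(aq) → Au(s) + 3 V^3+(aq), Q = [V^3+(aq)]^3 / ([Au^3+(aq)]·[V^2+(aq)]^3) = 1.36×10^3, giving log Q = 3.133.
By the Nernst equation, E = +1.75 − (0.0591/3)·(3.133) = +1.69 V.

+1.69 V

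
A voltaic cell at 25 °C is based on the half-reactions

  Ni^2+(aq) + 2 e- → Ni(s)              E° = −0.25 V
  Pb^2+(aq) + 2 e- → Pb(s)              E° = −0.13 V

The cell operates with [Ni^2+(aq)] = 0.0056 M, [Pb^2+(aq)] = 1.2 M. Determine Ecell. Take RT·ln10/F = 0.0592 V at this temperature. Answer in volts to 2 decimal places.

+0.19 V

The Pb²⁺/Pb couple has the more positive E°, so it is the cathode; Ni²⁺/Ni is the anode.
E°cell = E°cat − E°an = −0.13 − (−0.25) = +0.12 V; n = 2.
For the overall reaction Pb^2+(aq) + Ni(s) → Pb(s) + Ni^2+(aq), Q = [Ni^2+(aq)] / [Pb^2+(aq)] = 0.00467, giving log Q = −2.331.
E = E° − (0.0592/n)·log Q = +0.12 − (0.0592/2)(−2.331) = +0.19 V.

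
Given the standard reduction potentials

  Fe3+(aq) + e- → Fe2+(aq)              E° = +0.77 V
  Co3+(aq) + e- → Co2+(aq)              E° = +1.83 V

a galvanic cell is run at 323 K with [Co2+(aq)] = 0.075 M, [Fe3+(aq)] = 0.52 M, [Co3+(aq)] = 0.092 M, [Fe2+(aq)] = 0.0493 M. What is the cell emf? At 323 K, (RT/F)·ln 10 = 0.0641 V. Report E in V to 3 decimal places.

The Co³⁺/Co²⁺ couple has the more positive E°, so it is the cathode; Fe³⁺/Fe²⁺ is the anode.
E°cell = +1.83 − (+0.77) = +1.06 V, with n = 1 electron transferred.
Balancing gives Co3+(aq) + Fe2+(aq) → Co2+(aq) + Fe3+(aq); hence Q = ([Co2+(aq)]·[Fe3+(aq)]) / ([Co3+(aq)]·[Fe2+(aq)]) = 8.6 (log Q = 0.934).
Applying E = E° − (RT ln10/nF)·log Q gives +1.06 − (0.0641/1)(0.934) = +1.000 V.

+1.000 V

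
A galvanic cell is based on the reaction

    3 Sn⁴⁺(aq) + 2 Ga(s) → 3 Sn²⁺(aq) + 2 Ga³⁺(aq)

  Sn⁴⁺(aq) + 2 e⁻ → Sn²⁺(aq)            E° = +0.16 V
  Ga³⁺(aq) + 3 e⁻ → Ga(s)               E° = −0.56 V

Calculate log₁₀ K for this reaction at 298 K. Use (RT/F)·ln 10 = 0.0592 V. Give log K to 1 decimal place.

log K = 73.0

The Sn⁴⁺/Sn²⁺ couple is reduced (cathode); E°cell = +0.16 − (−0.56) = +0.72 V with n = 6.
At equilibrium E = 0, so log K = nE°cell / 0.0592 = (6)(+0.72) / 0.0592 = 73.0.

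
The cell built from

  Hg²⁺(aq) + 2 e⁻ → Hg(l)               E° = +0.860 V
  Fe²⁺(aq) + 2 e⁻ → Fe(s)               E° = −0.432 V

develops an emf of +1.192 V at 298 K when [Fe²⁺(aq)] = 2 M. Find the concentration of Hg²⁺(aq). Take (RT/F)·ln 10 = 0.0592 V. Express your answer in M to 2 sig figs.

0.00084 M

The Hg²⁺/Hg couple has the larger reduction potential, so it is the cathode: E°cell = +0.860 − (−0.432) = +1.292 V and n = 2.
Since E = E° − (0.0592/n)·log Q, log Q = n(E° − E)/0.0592 = 3.378.
Balancing electrons gives Hg²⁺(aq) + Fe(s) → Hg(l) + Fe²⁺(aq); thus Q = [Fe²⁺(aq)] / [Hg²⁺(aq)].
Substituting the known concentrations and solving, log [Hg²⁺(aq)] = −3.077 and [Hg²⁺(aq)] = 0.00084 M.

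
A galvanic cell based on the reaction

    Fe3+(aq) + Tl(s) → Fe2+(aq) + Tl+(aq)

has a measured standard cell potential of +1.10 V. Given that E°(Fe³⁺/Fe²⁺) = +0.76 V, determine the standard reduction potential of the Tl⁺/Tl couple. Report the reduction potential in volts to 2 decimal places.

−0.34 V

In the reaction as written the Fe³⁺/Fe²⁺ couple is reduced (cathode) and Tl⁺/Tl is oxidized (anode), so E°cell = E°(Fe³⁺/Fe²⁺) − E°(Tl⁺/Tl).
E°(Tl⁺/Tl) = E°(cathode) − E°cell = +0.76 − (+1.10) = −0.34 V.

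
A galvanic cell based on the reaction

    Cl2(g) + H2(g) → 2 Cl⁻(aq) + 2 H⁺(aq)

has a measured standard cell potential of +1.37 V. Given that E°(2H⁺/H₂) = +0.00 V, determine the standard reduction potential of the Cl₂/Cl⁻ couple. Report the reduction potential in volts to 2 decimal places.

+1.37 V

In the reaction as written the Cl₂/Cl⁻ couple is reduced (cathode) and 2H⁺/H₂ is oxidized (anode), so E°cell = E°(Cl₂/Cl⁻) − E°(2H⁺/H₂).
E°(Cl₂/Cl⁻) = E°cell + E°(anode) = +1.37 + (+0.00) = +1.37 V.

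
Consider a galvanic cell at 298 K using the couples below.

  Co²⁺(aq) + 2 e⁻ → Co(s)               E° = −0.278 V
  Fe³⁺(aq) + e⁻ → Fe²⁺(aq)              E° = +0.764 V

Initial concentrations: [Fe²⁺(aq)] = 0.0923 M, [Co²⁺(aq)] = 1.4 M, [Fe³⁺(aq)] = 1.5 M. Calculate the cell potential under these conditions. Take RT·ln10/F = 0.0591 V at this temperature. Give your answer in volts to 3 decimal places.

The Fe³⁺/Fe²⁺ couple has the more positive E°, so it is the cathode; Co²⁺/Co is the anode.
The standard potential is +0.764 − (−0.278) = +1.042 V and the balanced reaction transfers n = 2 electrons.
For the overall reaction 2 Fe³⁺(aq) + Co(s) → 2 Fe²⁺(aq) + Co²⁺(aq), Q = ([Fe²⁺(aq)]^2·[Co²⁺(aq)]) / [Fe³⁺(aq)]^2 = 0.0053, giving log Q = −2.276.
E = E° − (0.0591/n)·log Q = +1.042 − (0.0591/2)(−2.276) = +1.109 V.

+1.109 V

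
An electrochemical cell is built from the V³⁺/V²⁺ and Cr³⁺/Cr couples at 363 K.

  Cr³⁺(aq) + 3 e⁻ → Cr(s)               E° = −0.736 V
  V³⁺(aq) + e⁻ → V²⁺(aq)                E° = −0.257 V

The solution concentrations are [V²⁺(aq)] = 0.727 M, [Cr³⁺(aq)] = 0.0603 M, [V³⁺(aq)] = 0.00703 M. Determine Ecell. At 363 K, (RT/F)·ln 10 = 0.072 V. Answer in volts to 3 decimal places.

+0.363 V

Since E°(V³⁺/V²⁺) > E°(Cr³⁺/Cr), V³⁺/V²⁺ serves as the cathode.
E°cell = −0.257 − (−0.736) = +0.479 V, with n = 3 electrons transferred.
The balanced reaction is 3 V³⁺(aq) + Cr(s) → 3 V²⁺(aq) + Cr³⁺(aq), so Q = ([V²⁺(aq)]^3·[Cr³⁺(aq)]) / [V³⁺(aq)]^3 = 6.67×10^4 and log Q = 4.824.
E = E° − (0.072/n)·log Q = +0.479 − (0.072/3)(4.824) = +0.363 V.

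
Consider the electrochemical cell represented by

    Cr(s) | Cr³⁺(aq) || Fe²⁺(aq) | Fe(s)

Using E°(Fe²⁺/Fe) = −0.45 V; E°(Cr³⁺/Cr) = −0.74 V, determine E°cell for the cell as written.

By convention the left-hand electrode in cell notation is the anode (oxidation) and the right-hand electrode is the cathode (reduction).
E°cell = E°(right) − E°(left) = −0.45 − (−0.74) = +0.29 V.

+0.29 V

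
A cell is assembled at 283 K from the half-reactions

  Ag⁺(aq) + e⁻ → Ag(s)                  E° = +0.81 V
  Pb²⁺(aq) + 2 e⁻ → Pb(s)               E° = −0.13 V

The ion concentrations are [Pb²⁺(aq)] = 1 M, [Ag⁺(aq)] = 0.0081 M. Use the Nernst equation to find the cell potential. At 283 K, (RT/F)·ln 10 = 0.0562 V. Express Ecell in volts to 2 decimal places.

+0.82 V

The Ag⁺/Ag couple has the more positive E°, so it is the cathode; Pb²⁺/Pb is the anode.
The standard potential is +0.81 − (−0.13) = +0.94 V and the balanced reaction transfers n = 2 electrons.
For the overall reaction 2 Ag⁺(aq) + Pb(s) → 2 Ag(s) + Pb²⁺(aq), Q = [Pb²⁺(aq)] / [Ag⁺(aq)]^2 = 1.52×10^4, giving log Q = 4.183.
E = E° − (0.0562/n)·log Q = +0.94 − (0.0562/2)(4.183) = +0.82 V.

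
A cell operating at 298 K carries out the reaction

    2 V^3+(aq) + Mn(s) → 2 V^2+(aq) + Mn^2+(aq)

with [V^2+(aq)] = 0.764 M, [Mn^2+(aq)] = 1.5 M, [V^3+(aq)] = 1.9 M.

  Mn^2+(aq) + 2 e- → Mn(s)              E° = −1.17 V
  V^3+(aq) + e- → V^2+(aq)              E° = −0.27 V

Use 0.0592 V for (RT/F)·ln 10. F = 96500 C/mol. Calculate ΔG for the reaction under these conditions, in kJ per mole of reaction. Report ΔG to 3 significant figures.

−177 kJ/mol

The standard cell potential is −0.27 − (−1.17) = +0.90 V, with n = 2 electrons in the balanced equation.
The reaction quotient is ([V^2+(aq)]^2·[Mn^2+(aq)]) / [V^3+(aq)]^2 = 0.243; by Nernst, E = +0.90 − (0.0592/2)(−0.615) = +0.9182 V.
ΔG = −nFE = −(2)(96500)(+0.9182) J/mol = −177 kJ/mol.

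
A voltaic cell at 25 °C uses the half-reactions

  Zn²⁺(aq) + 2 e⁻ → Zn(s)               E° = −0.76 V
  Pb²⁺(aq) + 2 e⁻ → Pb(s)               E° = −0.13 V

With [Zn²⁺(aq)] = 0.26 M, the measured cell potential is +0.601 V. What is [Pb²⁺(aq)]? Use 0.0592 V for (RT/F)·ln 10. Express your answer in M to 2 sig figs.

0.027 M

With Pb²⁺/Pb at the cathode and Zn²⁺/Zn at the anode, E°cell = −0.13 − (−0.76) = +0.63 V (n = 2).
From the Nernst equation, log Q = n(E° − E)/0.0592 = 2·(+0.63 − (+0.601))/0.0592 = 0.980.
The balanced reaction is Pb²⁺(aq) + Zn(s) → Pb(s) + Zn²⁺(aq), so Q = [Zn²⁺(aq)] / [Pb²⁺(aq)].
Isolating [Pb²⁺(aq)] in Q = 10^{0.980} yields log [Pb²⁺(aq)] = −1.565, i.e. 0.027 M.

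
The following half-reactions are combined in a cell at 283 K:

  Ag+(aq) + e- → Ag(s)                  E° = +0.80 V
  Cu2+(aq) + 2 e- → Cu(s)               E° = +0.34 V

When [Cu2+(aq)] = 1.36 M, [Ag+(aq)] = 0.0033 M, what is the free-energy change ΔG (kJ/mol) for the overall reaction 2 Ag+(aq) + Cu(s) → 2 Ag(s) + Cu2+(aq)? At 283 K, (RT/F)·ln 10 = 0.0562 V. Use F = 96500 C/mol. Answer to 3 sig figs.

The standard cell potential is +0.80 − (+0.34) = +0.46 V, with n = 2 electrons in the balanced equation.
The reaction quotient is [Cu2+(aq)] / [Ag+(aq)]^2 = 1.25×10^5; by Nernst, E = +0.46 − (0.0562/2)(5.097) = +0.3168 V.
Finally ΔG = −nFE = −(2)(96500 C/mol)(+0.3168 V) = −61.1 kJ/mol.

−61.1 kJ/mol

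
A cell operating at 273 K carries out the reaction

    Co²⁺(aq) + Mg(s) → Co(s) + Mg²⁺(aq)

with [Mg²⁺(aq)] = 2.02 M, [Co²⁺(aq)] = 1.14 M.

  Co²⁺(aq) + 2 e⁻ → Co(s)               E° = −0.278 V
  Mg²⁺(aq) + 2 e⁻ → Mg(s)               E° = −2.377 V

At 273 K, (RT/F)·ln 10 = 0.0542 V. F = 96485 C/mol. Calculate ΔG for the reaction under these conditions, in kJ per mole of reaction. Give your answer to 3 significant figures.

The standard cell potential is −0.278 − (−2.377) = +2.099 V, with n = 2 electrons in the balanced equation.
Here Q = [Mg²⁺(aq)] / [Co²⁺(aq)] = 1.77 (log Q = 0.248), giving E = +2.099 − (0.0542/2)·(0.248) = +2.0923 V.
Then ΔG = −nFE = −2 × 96485 × +2.0923 J/mol = −404 kJ/mol.

−404 kJ/mol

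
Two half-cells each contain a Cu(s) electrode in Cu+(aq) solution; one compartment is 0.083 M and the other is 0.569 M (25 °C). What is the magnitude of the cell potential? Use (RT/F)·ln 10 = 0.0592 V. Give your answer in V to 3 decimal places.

0.049 V

For a concentration cell E°cell = 0, since both electrodes use the same couple.
The compartment with the higher Cu+(aq) concentration (0.569 M) acts as the cathode; ions are reduced there and produced at the dilute (0.083 M) anode.
With n = 1, Ecell = −(0.0592/1)·log([dilute]/[conc]) = −(0.0592/1)·log(0.083/0.569) = +0.049 V.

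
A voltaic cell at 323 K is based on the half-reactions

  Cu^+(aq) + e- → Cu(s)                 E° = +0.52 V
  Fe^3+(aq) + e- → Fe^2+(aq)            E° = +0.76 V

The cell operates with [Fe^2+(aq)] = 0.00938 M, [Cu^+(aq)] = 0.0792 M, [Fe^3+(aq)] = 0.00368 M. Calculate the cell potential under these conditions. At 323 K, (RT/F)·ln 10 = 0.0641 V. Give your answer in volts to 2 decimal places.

Since E°(Fe³⁺/Fe²⁺) > E°(Cu⁺/Cu), Fe³⁺/Fe²⁺ serves as the cathode.
E°cell = +0.76 − (+0.52) = +0.24 V, with n = 1 electron transferred.
Balancing gives Fe^3+(aq) + Cu(s) → Fe^2+(aq) + Cu^+(aq); hence Q = ([Fe^2+(aq)]·[Cu^+(aq)]) / [Fe^3+(aq)] = 0.202 (log Q = −0.695).
E = E° − (0.0641/n)·log Q = +0.24 − (0.0641/1)(−0.695) = +0.28 V.

+0.28 V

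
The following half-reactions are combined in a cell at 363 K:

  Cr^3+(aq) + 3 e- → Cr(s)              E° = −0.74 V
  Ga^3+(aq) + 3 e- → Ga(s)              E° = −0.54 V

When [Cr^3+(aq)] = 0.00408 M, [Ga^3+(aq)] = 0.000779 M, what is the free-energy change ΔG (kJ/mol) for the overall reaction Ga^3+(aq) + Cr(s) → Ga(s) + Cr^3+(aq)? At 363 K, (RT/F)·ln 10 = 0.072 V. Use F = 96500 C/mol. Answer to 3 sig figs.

−52.9 kJ/mol

With Ga³⁺/Ga reduced at the cathode, E°cell = −0.54 − (−0.74) = +0.20 V and n = 3.
Q = [Cr^3+(aq)] / [Ga^3+(aq)] = 5.24, so log Q = 0.719 and E = +0.20 − (0.072/3)(0.719) = +0.1827 V.
ΔG = −nFE = −(3)(96500)(+0.1827) J/mol = −52.9 kJ/mol.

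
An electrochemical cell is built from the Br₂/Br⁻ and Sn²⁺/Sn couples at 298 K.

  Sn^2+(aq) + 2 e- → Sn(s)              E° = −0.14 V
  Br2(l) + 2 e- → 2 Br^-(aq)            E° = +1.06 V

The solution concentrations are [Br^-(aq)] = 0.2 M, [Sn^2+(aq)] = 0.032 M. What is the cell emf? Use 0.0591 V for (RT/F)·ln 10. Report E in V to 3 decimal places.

+1.285 V

Br₂/Br⁻ is reduced (cathode, E° = +1.06 V) and Sn²⁺/Sn is oxidized (anode).
E°cell = E°cat − E°an = +1.06 − (−0.14) = +1.20 V; n = 2.
The balanced reaction is Br2(l) + Sn(s) → 2 Br^-(aq) + Sn^2+(aq), so Q = [Br^-(aq)]^2·[Sn^2+(aq)] = 0.00128 and log Q = −2.893.
Applying E = E° − (RT ln10/nF)·log Q gives +1.20 − (0.0591/2)(−2.893) = +1.285 V.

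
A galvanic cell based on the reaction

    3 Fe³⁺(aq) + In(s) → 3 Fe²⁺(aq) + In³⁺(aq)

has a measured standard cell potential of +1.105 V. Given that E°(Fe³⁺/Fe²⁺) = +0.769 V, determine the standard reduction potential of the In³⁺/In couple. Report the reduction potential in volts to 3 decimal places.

In the reaction as written the Fe³⁺/Fe²⁺ couple is reduced (cathode) and In³⁺/In is oxidized (anode), so E°cell = E°(Fe³⁺/Fe²⁺) − E°(In³⁺/In).
E°(In³⁺/In) = E°(cathode) − E°cell = +0.769 − (+1.105) = −0.336 V.

−0.336 V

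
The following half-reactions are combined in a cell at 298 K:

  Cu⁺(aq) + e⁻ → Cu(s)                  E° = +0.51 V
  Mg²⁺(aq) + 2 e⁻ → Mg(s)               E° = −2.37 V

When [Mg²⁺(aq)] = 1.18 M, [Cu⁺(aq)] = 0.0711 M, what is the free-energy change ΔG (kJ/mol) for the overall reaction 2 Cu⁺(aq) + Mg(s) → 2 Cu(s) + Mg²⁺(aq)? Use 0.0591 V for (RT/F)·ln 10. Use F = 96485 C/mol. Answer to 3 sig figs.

−542 kJ/mol

The standard cell potential is +0.51 − (−2.37) = +2.88 V, with n = 2 electrons in the balanced equation.
Q = [Mg²⁺(aq)] / [Cu⁺(aq)]^2 = 233, so log Q = 2.368 and E = +2.88 − (0.0591/2)(2.368) = +2.8100 V.
ΔG = −nFE = −(2)(96485)(+2.8100) J/mol = −542 kJ/mol.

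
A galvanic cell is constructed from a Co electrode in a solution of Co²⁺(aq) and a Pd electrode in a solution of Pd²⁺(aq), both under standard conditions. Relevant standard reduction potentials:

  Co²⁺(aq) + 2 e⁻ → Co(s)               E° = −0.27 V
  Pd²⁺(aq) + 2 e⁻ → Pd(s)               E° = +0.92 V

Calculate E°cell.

+1.19 V

The Pd²⁺/Pd couple has the higher E°, so Pd ion is reduced (cathode) and Co is oxidized (anode).
E°cell = E°(cathode) − E°(anode) = +0.92 − (−0.27) = +1.19 V.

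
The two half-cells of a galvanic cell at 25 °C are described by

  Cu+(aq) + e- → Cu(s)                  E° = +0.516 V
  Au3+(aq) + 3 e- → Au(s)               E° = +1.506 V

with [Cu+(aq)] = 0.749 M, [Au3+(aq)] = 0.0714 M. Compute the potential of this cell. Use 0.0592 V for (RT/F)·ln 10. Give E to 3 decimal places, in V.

Since E°(Au³⁺/Au) > E°(Cu⁺/Cu), Au³⁺/Au serves as the cathode.
The standard potential is +1.506 − (+0.516) = +0.990 V and the balanced reaction transfers n = 3 electrons.
For the overall reaction Au3+(aq) + 3 Cu(s) → Au(s) + 3 Cu+(aq), Q = [Cu+(aq)]^3 / [Au3+(aq)] = 5.89, giving log Q = 0.770.
E = E° − (0.0592/n)·log Q = +0.990 − (0.0592/3)(0.770) = +0.975 V.

+0.975 V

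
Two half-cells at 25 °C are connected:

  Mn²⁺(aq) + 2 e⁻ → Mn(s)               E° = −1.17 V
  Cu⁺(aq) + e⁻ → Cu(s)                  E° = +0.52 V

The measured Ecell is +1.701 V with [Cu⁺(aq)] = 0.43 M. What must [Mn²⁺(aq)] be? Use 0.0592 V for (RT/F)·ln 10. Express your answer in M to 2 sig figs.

0.079 M

The Cu⁺/Cu couple has the larger reduction potential, so it is the cathode: E°cell = +0.52 − (−1.17) = +1.69 V and n = 2.
Rearranging E = E° − (0.0592/n)·log Q gives log Q = 2(+1.69 − (+1.701))/0.0592 = −0.372.
Balancing electrons gives 2 Cu⁺(aq) + Mn(s) → 2 Cu(s) + Mn²⁺(aq); thus Q = [Mn²⁺(aq)] / [Cu⁺(aq)]^2.
Substituting the known concentrations and solving, log [Mn²⁺(aq)] = −1.105 and [Mn²⁺(aq)] = 0.079 M.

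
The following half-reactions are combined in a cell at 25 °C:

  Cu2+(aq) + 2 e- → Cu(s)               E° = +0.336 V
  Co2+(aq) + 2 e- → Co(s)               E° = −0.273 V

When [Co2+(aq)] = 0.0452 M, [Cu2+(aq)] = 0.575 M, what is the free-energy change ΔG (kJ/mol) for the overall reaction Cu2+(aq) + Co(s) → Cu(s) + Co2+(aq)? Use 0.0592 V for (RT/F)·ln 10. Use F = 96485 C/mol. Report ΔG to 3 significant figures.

With Cu²⁺/Cu reduced at the cathode, E°cell = +0.336 − (−0.273) = +0.609 V and n = 2.
Q = [Co2+(aq)] / [Cu2+(aq)] = 0.0786, so log Q = −1.105 and E = +0.609 − (0.0592/2)(−1.105) = +0.6417 V.
ΔG = −nFE = −(2)(96485)(+0.6417) J/mol = −124 kJ/mol.

−124 kJ/mol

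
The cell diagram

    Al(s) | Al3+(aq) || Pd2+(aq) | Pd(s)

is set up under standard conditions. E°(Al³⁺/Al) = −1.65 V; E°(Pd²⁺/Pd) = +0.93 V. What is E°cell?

By convention the left-hand electrode in cell notation is the anode (oxidation) and the right-hand electrode is the cathode (reduction).
E°cell = E°(right) − E°(left) = +0.93 − (−1.65) = +2.58 V.

+2.58 V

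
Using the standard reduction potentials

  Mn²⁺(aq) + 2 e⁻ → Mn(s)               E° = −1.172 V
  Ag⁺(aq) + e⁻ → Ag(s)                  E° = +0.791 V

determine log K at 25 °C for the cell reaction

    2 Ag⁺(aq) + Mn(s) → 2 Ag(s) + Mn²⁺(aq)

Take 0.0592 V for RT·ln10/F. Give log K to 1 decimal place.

log K = 66.3

The Ag⁺/Ag couple is reduced (cathode); E°cell = +0.791 − (−1.172) = +1.963 V with n = 2.
At equilibrium E = 0, so log K = nE°cell / 0.0592 = (2)(+1.963) / 0.0592 = 66.3.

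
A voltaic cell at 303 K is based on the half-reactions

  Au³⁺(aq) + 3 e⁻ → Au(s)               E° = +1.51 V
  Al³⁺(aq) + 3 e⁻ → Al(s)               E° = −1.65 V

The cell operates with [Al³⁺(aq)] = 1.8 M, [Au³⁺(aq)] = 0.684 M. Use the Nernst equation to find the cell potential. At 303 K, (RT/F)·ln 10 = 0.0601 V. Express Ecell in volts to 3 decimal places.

+3.152 V

The Au³⁺/Au couple has the more positive E°, so it is the cathode; Al³⁺/Al is the anode.
E°cell = E°cat − E°an = +1.51 − (−1.65) = +3.16 V; n = 3.
For the overall reaction Au³⁺(aq) + Al(s) → Au(s) + Al³⁺(aq), Q = [Al³⁺(aq)] / [Au³⁺(aq)] = 2.63, giving log Q = 0.420.
By the Nernst equation, E = +3.16 − (0.0601/3)·(0.420) = +3.152 V.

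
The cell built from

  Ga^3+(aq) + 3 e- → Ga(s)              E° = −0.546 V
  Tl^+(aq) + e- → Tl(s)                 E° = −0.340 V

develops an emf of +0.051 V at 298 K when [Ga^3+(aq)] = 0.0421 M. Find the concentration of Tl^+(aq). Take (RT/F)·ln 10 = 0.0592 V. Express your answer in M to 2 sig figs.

0.00084 M

Tl⁺/Tl is the cathode (higher E°); E°cell = −0.340 − (−0.546) = +0.206 V with n = 3.
Rearranging E = E° − (0.0592/n)·log Q gives log Q = 3(+0.206 − (+0.051))/0.0592 = 7.855.
For 3 Tl^+(aq) + Ga(s) → 3 Tl(s) + Ga^3+(aq), the reaction quotient is Q = [Ga^3+(aq)] / [Tl^+(aq)]^3.
Substituting the known concentrations and solving, log [Tl^+(aq)] = −3.077 and [Tl^+(aq)] = 0.00084 M.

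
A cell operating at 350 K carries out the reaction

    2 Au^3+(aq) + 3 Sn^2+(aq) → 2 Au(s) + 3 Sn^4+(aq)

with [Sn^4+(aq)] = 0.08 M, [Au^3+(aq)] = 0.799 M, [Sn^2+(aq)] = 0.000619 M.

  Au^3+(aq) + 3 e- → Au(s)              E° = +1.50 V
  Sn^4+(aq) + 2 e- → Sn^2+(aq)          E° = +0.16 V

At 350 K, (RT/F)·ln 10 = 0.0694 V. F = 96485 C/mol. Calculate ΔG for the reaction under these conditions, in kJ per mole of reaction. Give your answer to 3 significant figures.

With Au³⁺/Au reduced at the cathode, E°cell = +1.50 − (+0.16) = +1.34 V and n = 6.
The reaction quotient is [Sn^4+(aq)]^3 / ([Au^3+(aq)]^2·[Sn^2+(aq)]^3) = 3.38×10^6; by Nernst, E = +1.34 − (0.0694/6)(6.529) = +1.2645 V.
Then ΔG = −nFE = −6 × 96485 × +1.2645 J/mol = −732 kJ/mol.

−732 kJ/mol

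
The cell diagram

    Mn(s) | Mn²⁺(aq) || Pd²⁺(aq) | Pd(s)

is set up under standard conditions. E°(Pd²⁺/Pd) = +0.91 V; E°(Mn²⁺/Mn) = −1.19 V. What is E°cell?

+2.10 V

By convention the left-hand electrode in cell notation is the anode (oxidation) and the right-hand electrode is the cathode (reduction).
E°cell = E°(right) − E°(left) = +0.91 − (−1.19) = +2.10 V.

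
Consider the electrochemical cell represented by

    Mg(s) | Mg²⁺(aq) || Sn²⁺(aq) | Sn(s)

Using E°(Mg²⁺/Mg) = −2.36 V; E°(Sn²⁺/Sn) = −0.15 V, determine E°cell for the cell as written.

+2.21 V

By convention the left-hand electrode in cell notation is the anode (oxidation) and the right-hand electrode is the cathode (reduction).
E°cell = E°(right) − E°(left) = −0.15 − (−2.36) = +2.21 V.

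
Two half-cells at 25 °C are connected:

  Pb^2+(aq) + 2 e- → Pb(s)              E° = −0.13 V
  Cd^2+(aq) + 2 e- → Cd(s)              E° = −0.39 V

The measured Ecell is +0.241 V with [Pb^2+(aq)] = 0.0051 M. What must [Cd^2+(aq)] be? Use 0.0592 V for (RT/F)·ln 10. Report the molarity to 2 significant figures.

0.022 M

The Pb²⁺/Pb couple has the larger reduction potential, so it is the cathode: E°cell = −0.13 − (−0.39) = +0.26 V and n = 2.
Since E = E° − (0.0592/n)·log Q, log Q = n(E° − E)/0.0592 = 0.642.
The balanced reaction is Pb^2+(aq) + Cd(s) → Pb(s) + Cd^2+(aq), so Q = [Cd^2+(aq)] / [Pb^2+(aq)].
Solving for the unknown gives log [Cd^2+(aq)] = −1.650, so [Cd^2+(aq)] ≈ 0.022 M.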